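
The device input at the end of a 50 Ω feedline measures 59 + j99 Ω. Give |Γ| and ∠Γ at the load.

Γ = (Z_L − Z_0)/(Z_L + Z_0) = (9 + j99)/(109 + j99)
|Γ| = 99.4/147 = 0.675

Γ ≈ 0.675 ∠ 42.6°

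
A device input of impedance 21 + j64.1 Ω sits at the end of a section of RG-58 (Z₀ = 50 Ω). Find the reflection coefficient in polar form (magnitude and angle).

Γ = (Z_L − Z_0)/(Z_L + Z_0) = (-29 + j64.1)/(71 + j64.1)
|Γ| = 70.4/95.7 = 0.736

Γ ≈ 0.736 ∠ 72.3°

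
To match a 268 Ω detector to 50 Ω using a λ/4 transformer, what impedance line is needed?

Z_qwt = √(Z_0·R_L) = √(50 × 268) = √13400

Z_qwt ≈ 116 Ω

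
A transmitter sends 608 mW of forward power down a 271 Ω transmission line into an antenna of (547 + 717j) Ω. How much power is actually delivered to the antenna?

|Γ| = |(276 + j717)/(818 + j717)| = 0.706
|Γ|² = 0.499
P_refl = |Γ|²·P_inc = 303 mW, P_del = (1 − |Γ|²)·P_inc = 305 mW

P_delivered ≈ 305 mW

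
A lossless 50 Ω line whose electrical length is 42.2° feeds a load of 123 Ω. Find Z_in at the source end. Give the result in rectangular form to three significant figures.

tan(βl) = tan(42.2°) = 0.907
Z_in = Z_0·(Z_L + jZ_0·tanβl)/(Z_0 + jZ_L·tanβl)
     = 50·(123 + j45.3)/(50 + j112)

Z_in ≈ 37.5 − j38.3 Ω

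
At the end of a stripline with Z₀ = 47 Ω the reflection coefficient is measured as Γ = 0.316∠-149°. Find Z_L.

Z_L = Z_0·(1 + Γ)/(1 − Γ) = 47·(0.729 − j0.163)/(1.27 + j0.163)

Z_L ≈ 25.8 − j9.32 Ω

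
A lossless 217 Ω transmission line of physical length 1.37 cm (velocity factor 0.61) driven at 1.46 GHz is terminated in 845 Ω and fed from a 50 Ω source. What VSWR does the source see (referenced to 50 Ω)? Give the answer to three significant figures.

VSWR ≈ 10.9

λ = v/f = 0.61·c / 1.46 GHz = 0.125 m
βl = 2π·l/λ = 2π × 0.109 = 39.3°
tan(βl) = 0.82
Z_in = Z_0·(Z_L + jZ_0·tanβl)/(Z_0 + jZ_L·tanβl) = 126 − j225 Ω
Γ_s = (Z_in − Z_s)/(Z_in + Z_s) = (76.2 − j225)/(176 − j225), |Γ_s| = 0.831
VSWR = (1 + |Γ_s|)/(1 − |Γ_s|)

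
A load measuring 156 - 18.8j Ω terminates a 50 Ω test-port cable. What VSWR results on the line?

VSWR ≈ 3.17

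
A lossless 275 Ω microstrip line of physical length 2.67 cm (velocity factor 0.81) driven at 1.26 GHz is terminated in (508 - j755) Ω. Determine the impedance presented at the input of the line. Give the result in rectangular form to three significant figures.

λ = v/f = 0.81·c / 1.26 GHz = 0.193 m
βl = 2π·l/λ = 2π × 0.138 = 49.8°
tan(βl) = tan(49.8°) = 1.19
Z_in = Z_0·(Z_L + jZ_0·tanβl)/(Z_0 + jZ_L·tanβl)
     = 275·(508 − j429)/(1170 + j602)

Z_in ≈ 53.4 − j128 Ω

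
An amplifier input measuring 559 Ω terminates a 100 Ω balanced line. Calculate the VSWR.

Γ = (559 − 100)/(559 + 100) = 0.697
VSWR = (1 + 0.697)/(1 − 0.697)

VSWR ≈ 5.59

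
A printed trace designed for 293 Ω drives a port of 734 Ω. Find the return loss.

Γ = (734 − 293)/(734 + 293) = 0.429
RL = −20·log₁₀|Γ| = −20·log₁₀(0.429)

RL ≈ 7.34 dB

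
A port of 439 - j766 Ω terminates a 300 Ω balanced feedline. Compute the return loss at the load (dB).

Γ = (139 − j766)/(739 − j766), |Γ| = 0.731
RL = −20·log₁₀|Γ| = −20·log₁₀(0.731)

RL ≈ 2.72 dB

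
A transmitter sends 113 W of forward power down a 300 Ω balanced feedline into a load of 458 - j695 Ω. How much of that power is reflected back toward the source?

P_reflected ≈ 54.3 W

|Γ| = |(158 − j695)/(758 − j695)| = 0.693
|Γ|² = 0.48
P_refl = |Γ|²·P_inc = 54.3 W, P_del = (1 − |Γ|²)·P_inc = 58.7 W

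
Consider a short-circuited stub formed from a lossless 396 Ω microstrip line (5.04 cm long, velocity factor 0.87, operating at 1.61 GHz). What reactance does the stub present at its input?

λ = v/f = 0.87·c / 1.61 GHz = 0.162 m
βl = 2π·l/λ = 2π × 0.311 = 112°
tan(βl) = -2.48
For a short-circuited stub, Z_in = jZ_0·tan(βl)

X_in ≈ -984 Ω (capacitive)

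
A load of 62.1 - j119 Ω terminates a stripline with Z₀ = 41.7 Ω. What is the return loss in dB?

RL ≈ 2.33 dB

Γ = (20.4 − j119)/(103.8 − j119), |Γ| = 0.765
RL = −20·log₁₀|Γ| = −20·log₁₀(0.765)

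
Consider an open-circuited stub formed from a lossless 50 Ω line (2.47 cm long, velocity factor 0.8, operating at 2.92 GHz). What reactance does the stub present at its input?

X_in ≈ 16.4 Ω (inductive)

λ = v/f = 0.8·c / 2.92 GHz = 0.0822 m
βl = 2π·l/λ = 2π × 0.301 = 108°
tan(βl) = -3.04
For an open-circuited stub, Z_in = −jZ_0·cot(βl) = −jZ_0/tan(βl)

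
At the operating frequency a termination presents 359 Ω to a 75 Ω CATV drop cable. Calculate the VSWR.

Γ = (359 − 75)/(359 + 75) = 0.654
VSWR = (1 + 0.654)/(1 − 0.654)

VSWR ≈ 4.79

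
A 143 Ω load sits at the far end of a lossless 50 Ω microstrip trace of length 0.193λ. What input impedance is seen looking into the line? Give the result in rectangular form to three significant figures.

Z_in ≈ 19.6 − j16.1 Ω

βl = 2π × 0.193 = 69.5°
tan(βl) = tan(69.5°) = 2.67
Z_in = Z_0·(Z_L + jZ_0·tanβl)/(Z_0 + jZ_L·tanβl)
     = 50·(143 + j134)/(50 + j382)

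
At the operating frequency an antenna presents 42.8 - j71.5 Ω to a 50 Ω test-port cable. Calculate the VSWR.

VSWR ≈ 4.17

Γ = (Z_L − Z_0)/(Z_L + Z_0) = (-7.2 − j71.5)/(92.8 − j71.5)
|Γ| = 71.9/117 = 0.613
VSWR = (1 + |Γ|)/(1 − |Γ|) = 1.61/0.387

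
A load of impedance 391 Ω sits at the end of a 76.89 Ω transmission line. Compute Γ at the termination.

Γ = (Z_L − Z_0)/(Z_L + Z_0) = (391 − 76.89)/(391 + 76.89) = 314.1/467.9

Γ = 0.671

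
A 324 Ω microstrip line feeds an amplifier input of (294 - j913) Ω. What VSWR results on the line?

Γ = (Z_L − Z_0)/(Z_L + Z_0) = (-30 − j913)/(618 − j913)
|Γ| = 913/1100 = 0.829
VSWR = (1 + |Γ|)/(1 − |Γ|) = 1.83/0.171

VSWR ≈ 10.7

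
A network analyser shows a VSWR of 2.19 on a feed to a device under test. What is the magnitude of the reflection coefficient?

|Γ| ≈ 0.373

|Γ| = (S − 1)/(S + 1) = (2.19 − 1)/(2.19 + 1) = 1.19/3.19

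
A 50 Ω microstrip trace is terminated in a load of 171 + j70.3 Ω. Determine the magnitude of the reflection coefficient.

Γ = (Z_L − Z_0)/(Z_L + Z_0) = (121 + j70.3)/(221 + j70.3)
|Γ| = 140/232

|Γ| ≈ 0.603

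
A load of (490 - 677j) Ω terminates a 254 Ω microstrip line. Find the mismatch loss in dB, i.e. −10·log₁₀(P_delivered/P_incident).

mismatch loss ≈ 3.08 dB

Γ = (236 − j677)/(744 − j677), |Γ| = 0.713
|Γ|² = 0.508, so P_del/P_inc = 1 − |Γ|² = 0.492
ML = −10·log₁₀(1 − |Γ|²)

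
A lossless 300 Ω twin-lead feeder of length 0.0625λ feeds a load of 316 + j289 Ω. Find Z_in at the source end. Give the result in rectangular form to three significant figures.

βl = 2π × 0.0625 = 22.5°
tan(βl) = tan(22.5°) = 0.414
Z_in = Z_0·(Z_L + jZ_0·tanβl)/(Z_0 + jZ_L·tanβl)
     = 300·(316 + j413)/(180 + j131)

Z_in ≈ 671 + j200 Ω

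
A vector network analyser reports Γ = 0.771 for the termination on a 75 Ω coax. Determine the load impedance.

Z_L = Z_0·(1 + Γ)/(1 − Γ) = 75·(1.77)/(0.229)

Z_L ≈ 580 Ω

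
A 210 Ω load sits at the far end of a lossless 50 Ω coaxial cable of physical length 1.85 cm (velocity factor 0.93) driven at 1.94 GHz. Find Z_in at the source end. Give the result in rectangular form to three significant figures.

Z_in ≈ 21.6 − j42.8 Ω

λ = v/f = 0.93·c / 1.94 GHz = 0.144 m
βl = 2π·l/λ = 2π × 0.129 = 46.3°
tan(βl) = tan(46.3°) = 1.05
Z_in = Z_0·(Z_L + jZ_0·tanβl)/(Z_0 + jZ_L·tanβl)
     = 50·(210 + j52.3)/(50 + j220)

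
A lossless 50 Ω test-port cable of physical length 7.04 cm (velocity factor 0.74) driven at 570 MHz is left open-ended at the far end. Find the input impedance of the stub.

Z_in ≈ −j23.2 Ω

λ = v/f = 0.74·c / 570 MHz = 0.389 m
βl = 2π·l/λ = 2π × 0.181 = 65.1°
tan(βl) = 2.15
For an open-ended stub, Z_in = −jZ_0·cot(βl) = −jZ_0/tan(βl)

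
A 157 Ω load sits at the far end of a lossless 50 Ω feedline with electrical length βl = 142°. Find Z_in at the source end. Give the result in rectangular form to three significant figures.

Z_in ≈ 36 + j49.3 Ω

tan(βl) = tan(142°) = -0.781
Z_in = Z_0·(Z_L + jZ_0·tanβl)/(Z_0 + jZ_L·tanβl)
     = 50·(157 − j39.1)/(50 − j123)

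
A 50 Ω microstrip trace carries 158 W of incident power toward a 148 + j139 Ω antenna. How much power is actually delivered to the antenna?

|Γ| = |(98 + j139)/(198 + j139)| = 0.703
|Γ|² = 0.494
P_refl = |Γ|²·P_inc = 78.1 W, P_del = (1 − |Γ|²)·P_inc = 79.9 W

P_delivered ≈ 79.9 W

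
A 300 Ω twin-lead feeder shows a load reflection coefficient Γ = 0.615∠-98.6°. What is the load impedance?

Z_L ≈ 119 − j234 Ω

Z_L = Z_0·(1 + Γ)/(1 − Γ) = 300·(0.908 − j0.608)/(1.09 + j0.608)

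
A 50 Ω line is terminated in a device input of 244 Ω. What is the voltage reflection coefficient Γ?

Γ = (Z_L − Z_0)/(Z_L + Z_0) = (244 − 50)/(244 + 50) = 194/294

Γ = 0.66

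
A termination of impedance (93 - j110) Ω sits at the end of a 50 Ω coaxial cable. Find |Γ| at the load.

Γ = (Z_L − Z_0)/(Z_L + Z_0) = (43 − j110)/(143 − j110)
|Γ| = 118/180

|Γ| ≈ 0.655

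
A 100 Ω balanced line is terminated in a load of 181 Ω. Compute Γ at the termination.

Γ = (Z_L − Z_0)/(Z_L + Z_0) = (181 − 100)/(181 + 100) = 81/281

Γ = 0.288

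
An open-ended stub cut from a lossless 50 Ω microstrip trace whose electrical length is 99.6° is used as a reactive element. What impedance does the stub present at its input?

tan(βl) = -5.91
For an open-ended stub, Z_in = −jZ_0·cot(βl) = −jZ_0/tan(βl)

Z_in ≈ +j8.46 Ω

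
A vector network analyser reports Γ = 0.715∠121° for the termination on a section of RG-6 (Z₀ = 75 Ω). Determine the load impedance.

Z_L = Z_0·(1 + Γ)/(1 − Γ) = 75·(0.632 + j0.613)/(1.37 − j0.613)

Z_L ≈ 16.3 + j40.9 Ω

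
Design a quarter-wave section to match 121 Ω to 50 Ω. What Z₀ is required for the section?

Z_qwt = √(Z_0·R_L) = √(50 × 121) = √6050

Z_qwt ≈ 77.8 Ω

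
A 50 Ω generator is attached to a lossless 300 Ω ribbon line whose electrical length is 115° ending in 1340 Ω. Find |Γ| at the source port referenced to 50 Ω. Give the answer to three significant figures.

tan(βl) = -2.14
Z_in = Z_0·(Z_L + jZ_0·tanβl)/(Z_0 + jZ_L·tanβl) = 80.9 + j131 Ω
Γ_s = (Z_in − Z_s)/(Z_in + Z_s) = (30.9 + j131)/(131 + j131), |Γ_s| = 0.728

|Γ| ≈ 0.728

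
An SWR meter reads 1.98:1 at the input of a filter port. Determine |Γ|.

|Γ| = (S − 1)/(S + 1) = (1.98 − 1)/(1.98 + 1) = 0.98/2.98

|Γ| ≈ 0.329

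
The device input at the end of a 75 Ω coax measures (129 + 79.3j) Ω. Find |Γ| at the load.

Γ = (Z_L − Z_0)/(Z_L + Z_0) = (54 + j79.3)/(204 + j79.3)
|Γ| = 95.9/219

|Γ| ≈ 0.438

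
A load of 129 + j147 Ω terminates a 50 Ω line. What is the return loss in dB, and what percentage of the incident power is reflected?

Γ = (79 + j147)/(179 + j147), |Γ| = 0.72
RL = −20·log₁₀(0.72) = 2.85 dB
P_refl/P_inc = |Γ|² = 0.519

RL ≈ 2.85 dB; 51.9% of incident power reflected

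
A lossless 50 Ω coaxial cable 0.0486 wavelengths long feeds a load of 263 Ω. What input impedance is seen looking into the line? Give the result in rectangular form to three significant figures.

Z_in ≈ 77.1 − j112 Ω

βl = 2π × 0.0486 = 17.5°
tan(βl) = tan(17.5°) = 0.315
Z_in = Z_0·(Z_L + jZ_0·tanβl)/(Z_0 + jZ_L·tanβl)
     = 50·(263 + j15.8)/(50 + j82.9)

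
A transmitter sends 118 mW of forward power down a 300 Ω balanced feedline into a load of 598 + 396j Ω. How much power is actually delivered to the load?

P_delivered ≈ 87.9 mW

|Γ| = |(298 + j396)/(898 + j396)| = 0.505
|Γ|² = 0.255
P_refl = |Γ|²·P_inc = 30.1 mW, P_del = (1 − |Γ|²)·P_inc = 87.9 mW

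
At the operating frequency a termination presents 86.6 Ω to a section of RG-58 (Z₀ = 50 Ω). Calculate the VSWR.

VSWR ≈ 1.73

Γ = (86.6 − 50)/(86.6 + 50) = 0.268
VSWR = (1 + 0.268)/(1 − 0.268)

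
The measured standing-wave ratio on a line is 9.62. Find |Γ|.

|Γ| ≈ 0.812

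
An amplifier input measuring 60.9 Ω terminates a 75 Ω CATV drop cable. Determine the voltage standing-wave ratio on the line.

VSWR ≈ 1.23

Γ = (60.9 − 75)/(60.9 + 75) = -0.104
VSWR = (1 + 0.104)/(1 − 0.104)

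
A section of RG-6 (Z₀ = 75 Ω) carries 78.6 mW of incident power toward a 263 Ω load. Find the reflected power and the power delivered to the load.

Γ = (263 − 75)/(263 + 75) = 0.556
|Γ|² = 0.309
P_refl = |Γ|²·P_inc = 24.3 mW, P_del = (1 − |Γ|²)·P_inc = 54.3 mW

P_reflected ≈ 24.3 mW; P_delivered ≈ 54.3 mW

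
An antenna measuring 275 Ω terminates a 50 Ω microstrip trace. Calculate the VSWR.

Γ = (275 − 50)/(275 + 50) = 0.692
VSWR = (1 + 0.692)/(1 − 0.692)

VSWR ≈ 5.5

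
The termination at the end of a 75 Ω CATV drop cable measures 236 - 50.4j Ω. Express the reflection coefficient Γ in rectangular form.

Γ ≈ 0.53 − j0.0762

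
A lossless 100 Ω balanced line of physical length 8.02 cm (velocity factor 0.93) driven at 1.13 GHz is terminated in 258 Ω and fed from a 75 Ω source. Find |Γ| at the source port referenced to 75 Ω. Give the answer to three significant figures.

λ = v/f = 0.93·c / 1.13 GHz = 0.247 m
βl = 2π·l/λ = 2π × 0.325 = 117°
tan(βl) = -1.97
Z_in = Z_0·(Z_L + jZ_0·tanβl)/(Z_0 + jZ_L·tanβl) = 46.9 + j41.6 Ω
Γ_s = (Z_in − Z_s)/(Z_in + Z_s) = (-28.1 + j41.6)/(122 + j41.6), |Γ_s| = 0.389

|Γ| ≈ 0.389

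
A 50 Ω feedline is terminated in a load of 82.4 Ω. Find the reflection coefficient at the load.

Γ = 0.245

Γ = (Z_L − Z_0)/(Z_L + Z_0) = (82.4 − 50)/(82.4 + 50) = 32.4/132.4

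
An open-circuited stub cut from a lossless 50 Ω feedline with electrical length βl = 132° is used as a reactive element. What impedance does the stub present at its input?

tan(βl) = -1.11
For an open-circuited stub, Z_in = −jZ_0·cot(βl) = −jZ_0/tan(βl)

Z_in ≈ +j45 Ω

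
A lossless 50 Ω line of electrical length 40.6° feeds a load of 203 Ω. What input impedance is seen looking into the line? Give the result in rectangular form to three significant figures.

Z_in ≈ 26.9 − j50.6 Ω

tan(βl) = tan(40.6°) = 0.857
Z_in = Z_0·(Z_L + jZ_0·tanβl)/(Z_0 + jZ_L·tanβl)
     = 50·(203 + j42.9)/(50 + j174)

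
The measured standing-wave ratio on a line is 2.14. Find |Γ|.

|Γ| = (S − 1)/(S + 1) = (2.14 − 1)/(2.14 + 1) = 1.14/3.14

|Γ| ≈ 0.363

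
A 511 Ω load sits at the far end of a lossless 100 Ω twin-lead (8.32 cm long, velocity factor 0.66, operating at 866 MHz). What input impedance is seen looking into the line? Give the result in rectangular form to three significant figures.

Z_in ≈ 33.4 + j81.3 Ω

λ = v/f = 0.66·c / 866 MHz = 0.229 m
βl = 2π·l/λ = 2π × 0.364 = 131°
tan(βl) = tan(131°) = -1.15
Z_in = Z_0·(Z_L + jZ_0·tanβl)/(Z_0 + jZ_L·tanβl)
     = 100·(511 − j115)/(100 − j588)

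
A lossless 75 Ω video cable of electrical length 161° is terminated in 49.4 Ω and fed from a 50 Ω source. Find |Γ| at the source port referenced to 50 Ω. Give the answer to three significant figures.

|Γ| ≈ 0.137

tan(βl) = -0.344
Z_in = Z_0·(Z_L + jZ_0·tanβl)/(Z_0 + jZ_L·tanβl) = 52.6 − j13.9 Ω
Γ_s = (Z_in − Z_s)/(Z_in + Z_s) = (2.55 − j13.9)/(103 − j13.9), |Γ_s| = 0.137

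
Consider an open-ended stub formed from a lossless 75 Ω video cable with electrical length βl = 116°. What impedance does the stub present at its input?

tan(βl) = -2.05
For an open-ended stub, Z_in = −jZ_0·cot(βl) = −jZ_0/tan(βl)

Z_in ≈ +j36.6 Ω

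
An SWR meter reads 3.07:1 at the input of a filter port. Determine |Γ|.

|Γ| ≈ 0.509

|Γ| = (S − 1)/(S + 1) = (3.07 − 1)/(3.07 + 1) = 2.07/4.07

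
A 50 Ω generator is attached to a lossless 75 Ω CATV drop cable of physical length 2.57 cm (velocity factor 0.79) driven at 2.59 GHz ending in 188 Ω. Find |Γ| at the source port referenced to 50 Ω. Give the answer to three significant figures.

λ = v/f = 0.79·c / 2.59 GHz = 0.0915 m
βl = 2π·l/λ = 2π × 0.281 = 101°
tan(βl) = -5.09
Z_in = Z_0·(Z_L + jZ_0·tanβl)/(Z_0 + jZ_L·tanβl) = 30.9 + j12.3 Ω
Γ_s = (Z_in − Z_s)/(Z_in + Z_s) = (-19.1 + j12.3)/(80.9 + j12.3), |Γ_s| = 0.278

|Γ| ≈ 0.278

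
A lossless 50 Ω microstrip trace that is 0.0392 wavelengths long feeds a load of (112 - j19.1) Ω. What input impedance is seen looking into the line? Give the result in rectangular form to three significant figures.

βl = 2π × 0.0392 = 14.1°
tan(βl) = tan(14.1°) = 0.251
Z_in = Z_0·(Z_L + jZ_0·tanβl)/(Z_0 + jZ_L·tanβl)
     = 50·(112 − j6.53)/(54.8 + j28.2)

Z_in ≈ 78.4 − j46.3 Ω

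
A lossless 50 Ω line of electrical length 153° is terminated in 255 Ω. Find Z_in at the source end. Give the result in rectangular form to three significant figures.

Z_in ≈ 41.4 + j82.2 Ω

tan(βl) = tan(153°) = -0.51
Z_in = Z_0·(Z_L + jZ_0·tanβl)/(Z_0 + jZ_L·tanβl)
     = 50·(255 − j25.5)/(50 − j130)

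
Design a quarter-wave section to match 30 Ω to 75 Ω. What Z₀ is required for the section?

Z_qwt = √(Z_0·R_L) = √(75 × 30) = √2250

Z_qwt ≈ 47.4 Ω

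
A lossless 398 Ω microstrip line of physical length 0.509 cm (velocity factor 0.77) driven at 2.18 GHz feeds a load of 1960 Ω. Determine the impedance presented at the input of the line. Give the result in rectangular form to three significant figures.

λ = v/f = 0.77·c / 2.18 GHz = 0.106 m
βl = 2π·l/λ = 2π × 0.048 = 17.3°
tan(βl) = tan(17.3°) = 0.311
Z_in = Z_0·(Z_L + jZ_0·tanβl)/(Z_0 + jZ_L·tanβl)
     = 398·(1960 + j124)/(398 + j610)

Z_in ≈ 642 − j860 Ω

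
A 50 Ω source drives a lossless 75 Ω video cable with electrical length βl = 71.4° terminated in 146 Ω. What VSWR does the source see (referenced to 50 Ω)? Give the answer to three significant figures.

tan(βl) = 2.97
Z_in = Z_0·(Z_L + jZ_0·tanβl)/(Z_0 + jZ_L·tanβl) = 41.6 − j18 Ω
Γ_s = (Z_in − Z_s)/(Z_in + Z_s) = (-8.35 − j18)/(91.6 − j18), |Γ_s| = 0.213
VSWR = (1 + |Γ_s|)/(1 − |Γ_s|)

VSWR ≈ 1.54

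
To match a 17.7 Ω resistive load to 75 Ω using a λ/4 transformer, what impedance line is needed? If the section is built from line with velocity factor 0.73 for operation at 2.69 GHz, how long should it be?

Z_qwt = √(Z_0·R_L) = √(75 × 17.7) = √1328
λ = 0.73·c/f = 0.0814 m, so l = λ/4 = 0.0204 m

Z_qwt ≈ 36.4 Ω; length ≈ 2.04 cm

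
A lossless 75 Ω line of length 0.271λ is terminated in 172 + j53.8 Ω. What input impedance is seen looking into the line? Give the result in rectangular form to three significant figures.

Z_in ≈ 29.3 − j0.892 Ω

βl = 2π × 0.271 = 97.6°
tan(βl) = tan(97.6°) = -7.53
Z_in = Z_0·(Z_L + jZ_0·tanβl)/(Z_0 + jZ_L·tanβl)
     = 75·(172 − j511)/(480 − j1300)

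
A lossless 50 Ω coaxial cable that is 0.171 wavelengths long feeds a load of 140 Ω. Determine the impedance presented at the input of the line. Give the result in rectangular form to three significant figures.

Z_in ≈ 22.3 − j22.8 Ω

βl = 2π × 0.171 = 61.6°
tan(βl) = tan(61.6°) = 1.85
Z_in = Z_0·(Z_L + jZ_0·tanβl)/(Z_0 + jZ_L·tanβl)
     = 50·(140 + j92.3)/(50 + j258)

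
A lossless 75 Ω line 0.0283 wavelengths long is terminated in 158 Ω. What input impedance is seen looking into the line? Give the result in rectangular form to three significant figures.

βl = 2π × 0.0283 = 10.2°
tan(βl) = tan(10.2°) = 0.18
Z_in = Z_0·(Z_L + jZ_0·tanβl)/(Z_0 + jZ_L·tanβl)
     = 75·(158 + j13.5)/(75 + j28.4)

Z_in ≈ 143 − j40.5 Ω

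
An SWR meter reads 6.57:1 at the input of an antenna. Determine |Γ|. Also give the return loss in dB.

|Γ| ≈ 0.736; return loss ≈ 2.66 dB

|Γ| = (S − 1)/(S + 1) = (6.57 − 1)/(6.57 + 1) = 5.57/7.57
RL = −20·log₁₀|Γ| = −20·log₁₀(0.736)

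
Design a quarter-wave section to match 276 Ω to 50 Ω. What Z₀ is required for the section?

Z_qwt ≈ 117 Ω

Z_qwt = √(Z_0·R_L) = √(50 × 276) = √13800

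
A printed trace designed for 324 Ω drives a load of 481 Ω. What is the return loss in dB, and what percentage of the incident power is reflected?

Γ = (481 − 324)/(481 + 324) = 0.195
RL = −20·log₁₀(0.195) = 14.2 dB
P_refl/P_inc = |Γ|² = 0.038

RL ≈ 14.2 dB; 3.8% of incident power reflected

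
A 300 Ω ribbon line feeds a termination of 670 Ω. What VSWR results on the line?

For a purely resistive load, VSWR = R_L/Z_0 or Z_0/R_L (whichever > 1) = 670/300

VSWR ≈ 2.23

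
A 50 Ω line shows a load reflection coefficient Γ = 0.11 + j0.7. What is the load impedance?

Z_L ≈ 19.4 + j54.6 Ω

Z_L = Z_0·(1 + Γ)/(1 − Γ) = 50·(1.11 + j0.7)/(0.89 − j0.7)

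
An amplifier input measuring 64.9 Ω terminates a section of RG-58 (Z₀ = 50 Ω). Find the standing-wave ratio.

Γ = (64.9 − 50)/(64.9 + 50) = 0.13
VSWR = (1 + 0.13)/(1 − 0.13)

VSWR ≈ 1.3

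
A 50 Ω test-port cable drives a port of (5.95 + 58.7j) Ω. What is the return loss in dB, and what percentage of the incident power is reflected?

Γ = (-44.05 + j58.7)/(55.95 + j58.7), |Γ| = 0.905
RL = −20·log₁₀(0.905) = 0.867 dB
P_refl/P_inc = |Γ|² = 0.819

RL ≈ 0.867 dB; 81.9% of incident power reflected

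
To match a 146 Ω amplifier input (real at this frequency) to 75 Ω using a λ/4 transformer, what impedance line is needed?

Z_qwt ≈ 105 Ω

Z_qwt = √(Z_0·R_L) = √(75 × 146) = √10950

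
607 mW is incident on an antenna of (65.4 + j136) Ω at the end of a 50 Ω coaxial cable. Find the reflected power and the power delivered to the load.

P_reflected ≈ 357 mW; P_delivered ≈ 250 mW

|Γ| = |(15.4 + j136)/(115.4 + j136)| = 0.767
|Γ|² = 0.589
P_refl = |Γ|²·P_inc = 357 mW, P_del = (1 − |Γ|²)·P_inc = 250 mW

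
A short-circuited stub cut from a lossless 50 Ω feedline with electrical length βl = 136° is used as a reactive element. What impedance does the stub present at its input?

tan(βl) = -0.966
For a short-circuited stub, Z_in = jZ_0·tan(βl)

Z_in ≈ −j48.3 Ω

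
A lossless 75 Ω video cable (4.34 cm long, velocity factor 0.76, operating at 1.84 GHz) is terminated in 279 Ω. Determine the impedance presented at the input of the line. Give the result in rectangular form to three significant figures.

λ = v/f = 0.76·c / 1.84 GHz = 0.124 m
βl = 2π·l/λ = 2π × 0.35 = 126°
tan(βl) = tan(126°) = -1.37
Z_in = Z_0·(Z_L + jZ_0·tanβl)/(Z_0 + jZ_L·tanβl)
     = 75·(279 − j103)/(75 − j383)

Z_in ≈ 29.7 + j48.8 Ω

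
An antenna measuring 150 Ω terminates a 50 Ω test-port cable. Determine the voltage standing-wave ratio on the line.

VSWR ≈ 3

Γ = (150 − 50)/(150 + 50) = 0.5
VSWR = (1 + 0.5)/(1 − 0.5)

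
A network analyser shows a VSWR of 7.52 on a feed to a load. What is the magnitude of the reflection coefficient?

|Γ| ≈ 0.765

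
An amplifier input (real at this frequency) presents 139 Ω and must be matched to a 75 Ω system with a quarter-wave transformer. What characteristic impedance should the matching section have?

Z_qwt = √(Z_0·R_L) = √(75 × 139) = √10420

Z_qwt ≈ 102 Ω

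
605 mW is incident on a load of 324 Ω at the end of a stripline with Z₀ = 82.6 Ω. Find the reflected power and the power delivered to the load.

P_reflected ≈ 213 mW; P_delivered ≈ 392 mW

Γ = (324 − 82.6)/(324 + 82.6) = 0.594
|Γ|² = 0.352
P_refl = |Γ|²·P_inc = 213 mW, P_del = (1 − |Γ|²)·P_inc = 392 mW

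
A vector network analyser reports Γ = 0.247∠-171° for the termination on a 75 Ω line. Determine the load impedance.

Z_L ≈ 45.5 − j3.74 Ω

Z_L = Z_0·(1 + Γ)/(1 − Γ) = 75·(0.756 − j0.0386)/(1.24 + j0.0386)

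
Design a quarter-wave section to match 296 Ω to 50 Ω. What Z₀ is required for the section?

Z_qwt ≈ 122 Ω

Z_qwt = √(Z_0·R_L) = √(50 × 296) = √14800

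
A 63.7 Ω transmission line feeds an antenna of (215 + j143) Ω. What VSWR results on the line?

VSWR ≈ 4.96

Γ = (Z_L − Z_0)/(Z_L + Z_0) = (151.3 + j143)/(278.7 + j143)
|Γ| = 208/313 = 0.665
VSWR = (1 + |Γ|)/(1 − |Γ|) = 1.66/0.335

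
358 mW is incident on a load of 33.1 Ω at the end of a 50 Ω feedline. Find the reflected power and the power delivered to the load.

P_reflected ≈ 14.8 mW; P_delivered ≈ 343 mW

Γ = (33.1 − 50)/(33.1 + 50) = -0.203
|Γ|² = 0.0414
P_refl = |Γ|²·P_inc = 14.8 mW, P_del = (1 − |Γ|²)·P_inc = 343 mW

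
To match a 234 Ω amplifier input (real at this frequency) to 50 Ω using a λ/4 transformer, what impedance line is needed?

Z_qwt ≈ 108 Ω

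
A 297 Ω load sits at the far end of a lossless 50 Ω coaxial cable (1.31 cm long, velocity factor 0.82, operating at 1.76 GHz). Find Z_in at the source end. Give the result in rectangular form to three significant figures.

Z_in ≈ 25.7 − j68.4 Ω

λ = v/f = 0.82·c / 1.76 GHz = 0.14 m
βl = 2π·l/λ = 2π × 0.0937 = 33.7°
tan(βl) = tan(33.7°) = 0.668
Z_in = Z_0·(Z_L + jZ_0·tanβl)/(Z_0 + jZ_L·tanβl)
     = 50·(297 + j33.4)/(50 + j198)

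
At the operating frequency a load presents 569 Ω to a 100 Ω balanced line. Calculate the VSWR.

Γ = (569 − 100)/(569 + 100) = 0.701
VSWR = (1 + 0.701)/(1 − 0.701)

VSWR ≈ 5.69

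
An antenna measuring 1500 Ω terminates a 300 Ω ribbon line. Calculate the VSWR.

VSWR ≈ 5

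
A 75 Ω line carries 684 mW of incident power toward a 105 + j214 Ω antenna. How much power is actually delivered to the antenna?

|Γ| = |(30 + j214)/(180 + j214)| = 0.773
|Γ|² = 0.597
P_refl = |Γ|²·P_inc = 408 mW, P_del = (1 − |Γ|²)·P_inc = 276 mW

P_delivered ≈ 276 mW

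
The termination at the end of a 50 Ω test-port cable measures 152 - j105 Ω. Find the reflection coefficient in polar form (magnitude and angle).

Γ ≈ 0.643 ∠ -18.4°

Γ = (Z_L − Z_0)/(Z_L + Z_0) = (102 − j105)/(202 − j105)
|Γ| = 146/228 = 0.643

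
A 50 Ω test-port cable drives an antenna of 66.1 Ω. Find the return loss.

Γ = (66.1 − 50)/(66.1 + 50) = 0.139
RL = −20·log₁₀|Γ| = −20·log₁₀(0.139)

RL ≈ 17.2 dB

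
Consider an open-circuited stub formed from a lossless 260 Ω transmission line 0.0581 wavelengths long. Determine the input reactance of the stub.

βl = 2π × 0.0581 = 20.9°
tan(βl) = 0.382
For an open-circuited stub, Z_in = −jZ_0·cot(βl) = −jZ_0/tan(βl)

X_in ≈ -680 Ω (capacitive)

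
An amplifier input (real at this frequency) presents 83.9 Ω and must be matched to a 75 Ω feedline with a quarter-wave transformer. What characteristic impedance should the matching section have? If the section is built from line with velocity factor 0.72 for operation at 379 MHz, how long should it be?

Z_qwt ≈ 79.3 Ω; length ≈ 14.2 cm

Z_qwt = √(Z_0·R_L) = √(75 × 83.9) = √6292
λ = 0.72·c/f = 0.57 m, so l = λ/4 = 0.142 m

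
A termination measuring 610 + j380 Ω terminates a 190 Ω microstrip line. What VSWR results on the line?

Γ = (Z_L − Z_0)/(Z_L + Z_0) = (420 + j380)/(800 + j380)
|Γ| = 566/886 = 0.64
VSWR = (1 + |Γ|)/(1 − |Γ|) = 1.64/0.36

VSWR ≈ 4.55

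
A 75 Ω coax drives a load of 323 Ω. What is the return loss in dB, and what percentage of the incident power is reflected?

Γ = (323 − 75)/(323 + 75) = 0.623
RL = −20·log₁₀(0.623) = 4.11 dB
P_refl/P_inc = |Γ|² = 0.388

RL ≈ 4.11 dB; 38.8% of incident power reflected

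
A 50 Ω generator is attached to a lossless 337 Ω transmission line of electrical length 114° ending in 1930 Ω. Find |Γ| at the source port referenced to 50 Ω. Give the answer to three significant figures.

tan(βl) = -2.25
Z_in = Z_0·(Z_L + jZ_0·tanβl)/(Z_0 + jZ_L·tanβl) = 70.1 + j145 Ω
Γ_s = (Z_in − Z_s)/(Z_in + Z_s) = (20.1 + j145)/(120 + j145), |Γ_s| = 0.777

|Γ| ≈ 0.777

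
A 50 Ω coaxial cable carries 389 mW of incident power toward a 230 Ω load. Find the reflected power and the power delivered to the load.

Γ = (230 − 50)/(230 + 50) = 0.643
|Γ|² = 0.413
P_refl = |Γ|²·P_inc = 161 mW, P_del = (1 − |Γ|²)·P_inc = 228 mW

P_reflected ≈ 161 mW; P_delivered ≈ 228 mW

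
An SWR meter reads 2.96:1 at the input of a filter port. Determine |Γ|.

|Γ| = (S − 1)/(S + 1) = (2.96 − 1)/(2.96 + 1) = 1.96/3.96

|Γ| ≈ 0.495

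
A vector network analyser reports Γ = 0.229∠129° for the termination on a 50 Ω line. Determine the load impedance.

Z_L = Z_0·(1 + Γ)/(1 − Γ) = 50·(0.856 + j0.178)/(1.14 − j0.178)

Z_L ≈ 35.3 + j13.3 Ω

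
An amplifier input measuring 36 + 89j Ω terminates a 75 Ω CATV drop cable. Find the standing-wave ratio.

VSWR ≈ 5.31

Γ = (Z_L − Z_0)/(Z_L + Z_0) = (-39 + j89)/(111 + j89)
|Γ| = 97.2/142 = 0.683
VSWR = (1 + |Γ|)/(1 − |Γ|) = 1.68/0.317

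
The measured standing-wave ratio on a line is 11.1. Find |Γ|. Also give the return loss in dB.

|Γ| ≈ 0.835; return loss ≈ 1.57 dB

|Γ| = (S − 1)/(S + 1) = (11.1 − 1)/(11.1 + 1) = 10.1/12.1
RL = −20·log₁₀|Γ| = −20·log₁₀(0.835)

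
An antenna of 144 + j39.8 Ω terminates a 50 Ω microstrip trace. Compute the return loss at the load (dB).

Γ = (94 + j39.8)/(194 + j39.8), |Γ| = 0.515
RL = −20·log₁₀|Γ| = −20·log₁₀(0.515)

RL ≈ 5.76 dB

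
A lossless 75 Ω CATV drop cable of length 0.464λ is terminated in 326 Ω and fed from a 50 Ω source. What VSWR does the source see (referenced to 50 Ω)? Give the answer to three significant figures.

VSWR ≈ 6.34

βl = 2π × 0.464 = 167°
tan(βl) = -0.23
Z_in = Z_0·(Z_L + jZ_0·tanβl)/(Z_0 + jZ_L·tanβl) = 172 + j154 Ω
Γ_s = (Z_in − Z_s)/(Z_in + Z_s) = (122 + j154)/(222 + j154), |Γ_s| = 0.728
VSWR = (1 + |Γ_s|)/(1 − |Γ_s|)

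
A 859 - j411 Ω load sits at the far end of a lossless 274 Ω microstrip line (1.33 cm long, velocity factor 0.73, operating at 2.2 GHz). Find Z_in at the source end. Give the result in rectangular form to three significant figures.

Z_in ≈ 99.6 − j170 Ω

λ = v/f = 0.73·c / 2.2 GHz = 0.0995 m
βl = 2π·l/λ = 2π × 0.134 = 48.1°
tan(βl) = tan(48.1°) = 1.11
Z_in = Z_0·(Z_L + jZ_0·tanβl)/(Z_0 + jZ_L·tanβl)
     = 274·(859 − j106)/(732 + j957)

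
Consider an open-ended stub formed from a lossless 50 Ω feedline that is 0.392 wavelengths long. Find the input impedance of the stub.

βl = 2π × 0.392 = 141°
tan(βl) = -0.806
For an open-ended stub, Z_in = −jZ_0·cot(βl) = −jZ_0/tan(βl)

Z_in ≈ +j62 Ω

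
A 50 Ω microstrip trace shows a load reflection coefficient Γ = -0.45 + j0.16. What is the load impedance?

Z_L ≈ 18.1 + j7.52 Ω

Z_L = Z_0·(1 + Γ)/(1 − Γ) = 50·(0.55 + j0.16)/(1.45 − j0.16)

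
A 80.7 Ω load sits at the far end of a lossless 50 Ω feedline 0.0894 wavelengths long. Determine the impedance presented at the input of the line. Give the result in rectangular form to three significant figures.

Z_in ≈ 55.5 − j24.9 Ω

βl = 2π × 0.0894 = 32.2°
tan(βl) = tan(32.2°) = 0.629
Z_in = Z_0·(Z_L + jZ_0·tanβl)/(Z_0 + jZ_L·tanβl)
     = 50·(80.7 + j31.5)/(50 + j50.8)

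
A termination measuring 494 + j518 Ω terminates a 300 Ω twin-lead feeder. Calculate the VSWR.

VSWR ≈ 3.8

Γ = (Z_L − Z_0)/(Z_L + Z_0) = (194 + j518)/(794 + j518)
|Γ| = 553/948 = 0.583
VSWR = (1 + |Γ|)/(1 − |Γ|) = 1.58/0.417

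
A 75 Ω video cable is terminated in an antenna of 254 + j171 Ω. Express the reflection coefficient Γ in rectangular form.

Γ = (Z_L − Z_0)/(Z_L + Z_0) = (179 + j171)/(329 + j171)

Γ ≈ 0.641 + j0.187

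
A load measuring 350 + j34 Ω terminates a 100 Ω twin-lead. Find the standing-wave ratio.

VSWR ≈ 3.54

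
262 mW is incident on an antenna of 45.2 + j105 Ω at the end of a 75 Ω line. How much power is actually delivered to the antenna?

P_delivered ≈ 139 mW

|Γ| = |(-29.8 + j105)/(120.2 + j105)| = 0.684
|Γ|² = 0.468
P_refl = |Γ|²·P_inc = 123 mW, P_del = (1 − |Γ|²)·P_inc = 139 mW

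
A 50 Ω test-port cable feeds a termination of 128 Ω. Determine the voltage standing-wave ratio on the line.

For a purely resistive load, VSWR = R_L/Z_0 or Z_0/R_L (whichever > 1) = 128/50

VSWR ≈ 2.56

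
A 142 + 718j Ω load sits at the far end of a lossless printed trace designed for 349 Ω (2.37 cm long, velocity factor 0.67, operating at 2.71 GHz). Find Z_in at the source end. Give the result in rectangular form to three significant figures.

λ = v/f = 0.67·c / 2.71 GHz = 0.0742 m
βl = 2π·l/λ = 2π × 0.32 = 115°
tan(βl) = tan(115°) = -2.14
Z_in = Z_0·(Z_L + jZ_0·tanβl)/(Z_0 + jZ_L·tanβl)
     = 349·(142 − j29.3)/(1890 − j304)

Z_in ≈ 26.5 − j1.16 Ω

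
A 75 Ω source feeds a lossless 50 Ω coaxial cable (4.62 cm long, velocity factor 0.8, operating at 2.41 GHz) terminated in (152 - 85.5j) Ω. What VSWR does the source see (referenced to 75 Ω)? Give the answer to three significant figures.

VSWR ≈ 2.75

λ = v/f = 0.8·c / 2.41 GHz = 0.0996 m
βl = 2π·l/λ = 2π × 0.464 = 167°
tan(βl) = -0.231
Z_in = Z_0·(Z_L + jZ_0·tanβl)/(Z_0 + jZ_L·tanβl) = 187 + j55.7 Ω
Γ_s = (Z_in − Z_s)/(Z_in + Z_s) = (112 + j55.7)/(262 + j55.7), |Γ_s| = 0.466
VSWR = (1 + |Γ_s|)/(1 − |Γ_s|)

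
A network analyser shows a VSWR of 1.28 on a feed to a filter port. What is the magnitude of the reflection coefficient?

|Γ| ≈ 0.123

|Γ| = (S − 1)/(S + 1) = (1.28 − 1)/(1.28 + 1) = 0.28/2.28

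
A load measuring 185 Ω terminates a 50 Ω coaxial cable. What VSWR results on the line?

Γ = (185 − 50)/(185 + 50) = 0.574
VSWR = (1 + 0.574)/(1 − 0.574)

VSWR ≈ 3.7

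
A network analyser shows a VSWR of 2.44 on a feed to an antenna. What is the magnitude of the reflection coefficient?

|Γ| ≈ 0.419

|Γ| = (S − 1)/(S + 1) = (2.44 − 1)/(2.44 + 1) = 1.44/3.44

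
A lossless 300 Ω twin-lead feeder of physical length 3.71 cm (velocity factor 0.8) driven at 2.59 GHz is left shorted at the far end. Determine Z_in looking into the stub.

λ = v/f = 0.8·c / 2.59 GHz = 0.0927 m
βl = 2π·l/λ = 2π × 0.4 = 144°
tan(βl) = -0.723
For a shorted stub, Z_in = jZ_0·tan(βl)

Z_in ≈ −j217 Ω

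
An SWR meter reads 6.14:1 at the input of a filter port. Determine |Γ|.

|Γ| ≈ 0.72

|Γ| = (S − 1)/(S + 1) = (6.14 − 1)/(6.14 + 1) = 5.14/7.14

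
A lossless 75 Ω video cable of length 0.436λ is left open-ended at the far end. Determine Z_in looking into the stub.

βl = 2π × 0.436 = 157°
tan(βl) = -0.425
For an open-ended stub, Z_in = −jZ_0·cot(βl) = −jZ_0/tan(βl)

Z_in ≈ +j176 Ω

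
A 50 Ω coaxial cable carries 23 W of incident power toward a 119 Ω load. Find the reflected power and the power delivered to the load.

P_reflected ≈ 3.83 W; P_delivered ≈ 19.2 W

Γ = (119 − 50)/(119 + 50) = 0.408
|Γ|² = 0.167
P_refl = |Γ|²·P_inc = 3.83 W, P_del = (1 − |Γ|²)·P_inc = 19.2 W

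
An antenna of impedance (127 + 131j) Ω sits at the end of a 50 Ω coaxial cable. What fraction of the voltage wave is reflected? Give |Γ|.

Γ = (Z_L − Z_0)/(Z_L + Z_0) = (77 + j131)/(177 + j131)
|Γ| = 152/220

|Γ| ≈ 0.69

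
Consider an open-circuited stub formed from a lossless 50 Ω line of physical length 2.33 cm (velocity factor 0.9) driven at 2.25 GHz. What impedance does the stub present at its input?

Z_in ≈ −j18.3 Ω

λ = v/f = 0.9·c / 2.25 GHz = 0.12 m
βl = 2π·l/λ = 2π × 0.194 = 69.9°
tan(βl) = 2.73
For an open-circuited stub, Z_in = −jZ_0·cot(βl) = −jZ_0/tan(βl)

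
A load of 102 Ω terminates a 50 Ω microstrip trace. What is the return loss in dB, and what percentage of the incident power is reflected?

Γ = (102 − 50)/(102 + 50) = 0.342
RL = −20·log₁₀(0.342) = 9.32 dB
P_refl/P_inc = |Γ|² = 0.117

RL ≈ 9.32 dB; 11.7% of incident power reflected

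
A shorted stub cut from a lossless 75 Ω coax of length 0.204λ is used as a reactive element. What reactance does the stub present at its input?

βl = 2π × 0.204 = 73.4°
tan(βl) = 3.36
For a shorted stub, Z_in = jZ_0·tan(βl)

X_in ≈ 252 Ω (inductive)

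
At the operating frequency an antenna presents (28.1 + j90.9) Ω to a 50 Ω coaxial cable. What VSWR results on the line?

VSWR ≈ 8.1

Γ = (Z_L − Z_0)/(Z_L + Z_0) = (-21.9 + j90.9)/(78.1 + j90.9)
|Γ| = 93.5/120 = 0.78
VSWR = (1 + |Γ|)/(1 − |Γ|) = 1.78/0.22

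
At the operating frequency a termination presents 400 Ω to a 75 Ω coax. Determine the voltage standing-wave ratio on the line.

VSWR ≈ 5.33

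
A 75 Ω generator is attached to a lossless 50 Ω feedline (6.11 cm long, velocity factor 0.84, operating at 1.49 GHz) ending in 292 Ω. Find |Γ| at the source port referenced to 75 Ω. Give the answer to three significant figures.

|Γ| ≈ 0.743

λ = v/f = 0.84·c / 1.49 GHz = 0.169 m
βl = 2π·l/λ = 2π × 0.361 = 130°
tan(βl) = -1.19
Z_in = Z_0·(Z_L + jZ_0·tanβl)/(Z_0 + jZ_L·tanβl) = 14.3 + j40 Ω
Γ_s = (Z_in − Z_s)/(Z_in + Z_s) = (-60.7 + j40)/(89.3 + j40), |Γ_s| = 0.743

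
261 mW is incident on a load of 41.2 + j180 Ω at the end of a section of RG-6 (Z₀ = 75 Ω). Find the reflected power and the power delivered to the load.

|Γ| = |(-33.8 + j180)/(116.2 + j180)| = 0.855
|Γ|² = 0.731
P_refl = |Γ|²·P_inc = 191 mW, P_del = (1 − |Γ|²)·P_inc = 70.3 mW

P_reflected ≈ 191 mW; P_delivered ≈ 70.3 mW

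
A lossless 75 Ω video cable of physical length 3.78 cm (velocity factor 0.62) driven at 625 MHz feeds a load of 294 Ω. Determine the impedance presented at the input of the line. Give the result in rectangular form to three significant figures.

Z_in ≈ 35.1 − j64.4 Ω

λ = v/f = 0.62·c / 625 MHz = 0.298 m
βl = 2π·l/λ = 2π × 0.127 = 45.7°
tan(βl) = tan(45.7°) = 1.03
Z_in = Z_0·(Z_L + jZ_0·tanβl)/(Z_0 + jZ_L·tanβl)
     = 75·(294 + j76.9)/(75 + j302)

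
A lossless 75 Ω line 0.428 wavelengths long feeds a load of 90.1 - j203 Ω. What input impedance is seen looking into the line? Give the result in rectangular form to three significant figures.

Z_in ≈ 253 + j291 Ω

βl = 2π × 0.428 = 154°
tan(βl) = tan(154°) = -0.486
Z_in = Z_0·(Z_L + jZ_0·tanβl)/(Z_0 + jZ_L·tanβl)
     = 75·(90.1 − j239)/(-23.7 − j43.8)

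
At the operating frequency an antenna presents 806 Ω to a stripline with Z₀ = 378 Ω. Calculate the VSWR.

For a purely resistive load, VSWR = R_L/Z_0 or Z_0/R_L (whichever > 1) = 806/378

VSWR ≈ 2.13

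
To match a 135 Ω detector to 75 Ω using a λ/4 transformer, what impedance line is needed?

Z_qwt ≈ 101 Ω

Z_qwt = √(Z_0·R_L) = √(75 × 135) = √10120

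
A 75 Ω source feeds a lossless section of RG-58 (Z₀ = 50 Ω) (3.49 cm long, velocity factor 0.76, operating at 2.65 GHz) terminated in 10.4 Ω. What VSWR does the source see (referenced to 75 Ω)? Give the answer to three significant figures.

VSWR ≈ 5.99

λ = v/f = 0.76·c / 2.65 GHz = 0.086 m
βl = 2π·l/λ = 2π × 0.406 = 146°
tan(βl) = -0.674
Z_in = Z_0·(Z_L + jZ_0·tanβl)/(Z_0 + jZ_L·tanβl) = 14.8 − j31.6 Ω
Γ_s = (Z_in − Z_s)/(Z_in + Z_s) = (-60.2 − j31.6)/(89.8 − j31.6), |Γ_s| = 0.714
VSWR = (1 + |Γ_s|)/(1 − |Γ_s|)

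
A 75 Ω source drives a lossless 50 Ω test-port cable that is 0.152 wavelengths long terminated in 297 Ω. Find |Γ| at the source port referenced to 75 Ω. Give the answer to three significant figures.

βl = 2π × 0.152 = 54.7°
tan(βl) = 1.41
Z_in = Z_0·(Z_L + jZ_0·tanβl)/(Z_0 + jZ_L·tanβl) = 12.5 − j33.9 Ω
Γ_s = (Z_in − Z_s)/(Z_in + Z_s) = (-62.5 − j33.9)/(87.5 − j33.9), |Γ_s| = 0.758

|Γ| ≈ 0.758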